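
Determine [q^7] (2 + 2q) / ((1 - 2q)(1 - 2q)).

2944

The denominator gives the recurrence a_n = 4a_(n−1) − 4a_(n−2) for n ≥ 2; the numerator fixes a_0 = 2, a_1 = 10.
Iterating: 2, 10, 32, 88, 224, 544, 1280, 2944, so a_7 = 2944.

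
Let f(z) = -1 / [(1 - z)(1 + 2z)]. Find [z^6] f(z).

-43

The denominator gives the recurrence a_n = −a_(n−1) + 2a_(n−2) for n ≥ 2; the numerator fixes a_0 = -1, a_1 = 1.
Iterating: -1, 1, -3, 5, -11, 21, -43, so a_6 = -43.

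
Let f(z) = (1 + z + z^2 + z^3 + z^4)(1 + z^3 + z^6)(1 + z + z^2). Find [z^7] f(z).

5

(1 + z + z^2 + z^3 + z^4) has coefficients 1,1,1,1,1 for degrees 0…4.
(1 + z^3 + z^6) has coefficients 1,0,0,1,0,0,1,0 for degrees 0…7.
Finally multiplying by (1 + z + z^2), the product of all factors after the first has coefficients 1,1,1,1,1,1,1,1 for degrees 0…7.
[z^7] = 1·1 + 1·1 + 1·1 + 1·1 + 1·1 = 5.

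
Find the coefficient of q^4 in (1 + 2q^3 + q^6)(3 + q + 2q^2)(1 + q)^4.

45

(1 + 2q^3 + q^6) has coefficients 1,0,0,2,0 for degrees 0…4.
(3 + q + 2q^2) has coefficients 3,1,2,0,0 for degrees 0…4.
Finally multiplying by (1 + q)^4, the product of all factors after the first has coefficients 3,13,24,26,19 for degrees 0…4.
[q^4] = 1·19 + 2·13 = 45.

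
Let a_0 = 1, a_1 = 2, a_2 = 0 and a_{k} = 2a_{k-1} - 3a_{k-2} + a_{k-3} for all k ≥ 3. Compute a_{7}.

The ordinary generating function has denominator 1 - 2q + 3q^2 - q^3.
Iterating the recurrence: a_0,…,a_{7} = 1, 2, 0, -5, -8, -1, 17, 29.

29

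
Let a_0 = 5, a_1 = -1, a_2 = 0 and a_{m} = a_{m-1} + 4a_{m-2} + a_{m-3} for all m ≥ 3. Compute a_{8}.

45

The ordinary generating function has denominator 1 - x - 4x^2 - x^3.
Iterating the recurrence: a_0,…,a_{8} = 5, -1, 0, 1, 0, 4, 5, 21, 45.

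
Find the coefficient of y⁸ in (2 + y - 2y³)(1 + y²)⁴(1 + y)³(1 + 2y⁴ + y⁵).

117

(2 + y - 2y³) has coefficients 2,1,0,-2 for degrees 0…3.
(1 + y²)⁴ has coefficients 1,0,4,0,6,0,4,0,1 for degrees 0…8.
Multiplying by (1 + y)³ gives running coefficients 1,3,7,13,18,22,22,18,13 for degrees 0…8.
Finally multiplying by (1 + 2y⁴ + y⁵), the product of all factors after the first has coefficients 1,3,7,13,20,29,39,51,62 for degrees 0…8.
[y⁸] = 2·62 + 1·51 − 2·29 = 117.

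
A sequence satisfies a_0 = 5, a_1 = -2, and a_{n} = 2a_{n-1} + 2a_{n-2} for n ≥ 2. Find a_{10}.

11104

The ordinary generating function has denominator 1 - 2q - 2q^2.
Iterating the recurrence: a_0,…,a_{10} = 5, -2, 6, 8, 28, 72, 200, 544, 1488, 4064, 11104.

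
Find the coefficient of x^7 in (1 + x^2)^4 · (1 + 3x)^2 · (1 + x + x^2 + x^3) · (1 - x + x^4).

(1 + x^2)^4 has coefficients 1,0,4,0,6,0,4,0 for degrees 0…7.
(1 + 3x)^2 has coefficients 1,6,9,0,0,0,0,0 for degrees 0…7.
Multiplying by (1 + x + x^2 + x^3) gives running coefficients 1,7,16,16,15,9,0,0 for degrees 0…7.
Finally multiplying by (1 - x + x^4), the product of all factors after the first has coefficients 1,6,9,0,0,1,7,16 for degrees 0…7.
[x^7] = 1·16 + 4·1 + 6·0 + 4·6 = 44.

44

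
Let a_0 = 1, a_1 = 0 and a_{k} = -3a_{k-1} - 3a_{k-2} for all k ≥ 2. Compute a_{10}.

The ordinary generating function has denominator 1 + 3x + 3x^2.
Iterating the recurrence: a_0,…,a_{10} = 1, 0, -3, 9, -18, 27, -27, 0, 81, -243, 486.

486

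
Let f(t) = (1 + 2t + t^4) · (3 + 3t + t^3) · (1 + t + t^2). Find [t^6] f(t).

8

(1 + 2t + t^4) has coefficients 1,2,0,0,1 for degrees 0…4.
(3 + 3t + t^3) has coefficients 3,3,0,1,0,0,0 for degrees 0…6.
Finally multiplying by (1 + t + t^2), the product of all factors after the first has coefficients 3,6,6,4,1,1,0 for degrees 0…6.
[t^6] = 1·0 + 2·1 + 1·6 = 8.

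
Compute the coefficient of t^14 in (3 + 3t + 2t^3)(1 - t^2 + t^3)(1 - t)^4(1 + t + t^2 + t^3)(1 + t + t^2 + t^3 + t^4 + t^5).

(3 + 3t + 2t^3) has coefficients 3,3,0,2 for degrees 0…3.
(1 - t^2 + t^3) has coefficients 1,0,-1,1,0,0,0,0,0,0,0,0,0,0,0 for degrees 0…14.
Multiplying by (1 - t)^4 gives running coefficients 1,-4,5,1,-9,10,-5,1,0,0,0,0,0,0,0 for degrees 0…14.
Multiplying by (1 + t + t^2 + t^3) gives running coefficients 1,-3,2,3,-7,7,-3,-3,6,-4,1,0,0,0,0 for degrees 0…14.
Finally multiplying by (1 + t + t^2 + t^3 + t^4 + t^5), the product of all factors after the first has coefficients 1,-2,0,3,-4,3,-1,-1,3,-4,4,-3,0,3,-3 for degrees 0…14.
[t^14] = 3·(-3) + 3·3 + 2·(-3) = -6.

-6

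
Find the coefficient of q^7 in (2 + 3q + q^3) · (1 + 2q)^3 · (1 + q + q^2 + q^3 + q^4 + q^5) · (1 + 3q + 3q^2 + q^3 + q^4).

1341

(2 + 3q + q^3) has coefficients 2,3,0,1 for degrees 0…3.
(1 + 2q)^3 has coefficients 1,6,12,8,0,0,0,0 for degrees 0…7.
Multiplying by (1 + q + q^2 + q^3 + q^4 + q^5) gives running coefficients 1,7,19,27,27,27,26,20 for degrees 0…7.
Finally multiplying by (1 + 3q + 3q^2 + q^3 + q^4), the product of all factors after the first has coefficients 1,10,43,106,173,215,234,233 for degrees 0…7.
[q^7] = 2·233 + 3·234 + 1·173 = 1341.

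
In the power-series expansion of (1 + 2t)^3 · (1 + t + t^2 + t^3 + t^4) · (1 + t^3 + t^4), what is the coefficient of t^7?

62

(1 + 2t)^3 has coefficients 1,6,12,8 for degrees 0…3.
(1 + t + t^2 + t^3 + t^4) has coefficients 1,1,1,1,1,0,0,0 for degrees 0…7.
Finally multiplying by (1 + t^3 + t^4), the product of all factors after the first has coefficients 1,1,1,2,3,2,2,2 for degrees 0…7.
[t^7] = 1·2 + 6·2 + 12·2 + 8·3 = 62.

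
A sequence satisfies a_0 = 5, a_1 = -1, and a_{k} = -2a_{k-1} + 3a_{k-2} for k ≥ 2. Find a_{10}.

88577

The ordinary generating function has denominator 1 + 2t - 3t^2.
Iterating the recurrence: a_0,…,a_{10} = 5, -1, 17, -37, 125, -361, 1097, -3277, 9845, -29521, 88577.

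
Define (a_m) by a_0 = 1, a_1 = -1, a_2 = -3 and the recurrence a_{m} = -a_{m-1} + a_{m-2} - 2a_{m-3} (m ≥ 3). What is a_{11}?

295

The ordinary generating function has denominator 1 + z - z^2 + 2z^3.
Iterating the recurrence: a_0,…,a_{11} = 1, -1, -3, 0, -1, 7, -8, 17, -39, 72, -145, 295.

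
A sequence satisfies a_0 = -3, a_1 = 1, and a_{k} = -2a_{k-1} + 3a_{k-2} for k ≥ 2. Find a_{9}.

The ordinary generating function has denominator 1 + 2x - 3x^2.
Iterating the recurrence: a_0,…,a_{9} = -3, 1, -11, 25, -83, 241, -731, 2185, -6563, 19681.

19681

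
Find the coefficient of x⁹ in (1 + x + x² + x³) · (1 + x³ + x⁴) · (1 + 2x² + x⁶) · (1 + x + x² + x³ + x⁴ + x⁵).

(1 + x + x² + x³) has coefficients 1,1,1,1 for degrees 0…3.
(1 + x³ + x⁴) has coefficients 1,0,0,1,1,0,0,0,0,0 for degrees 0…9.
Multiplying by (1 + 2x² + x⁶) gives running coefficients 1,0,2,1,1,2,3,0,0,1 for degrees 0…9.
Finally multiplying by (1 + x + x² + x³ + x⁴ + x⁵), the product of all factors after the first has coefficients 1,1,3,4,5,7,9,9,7,7 for degrees 0…9.
[x⁹] = 1·7 + 1·7 + 1·9 + 1·9 = 32.

32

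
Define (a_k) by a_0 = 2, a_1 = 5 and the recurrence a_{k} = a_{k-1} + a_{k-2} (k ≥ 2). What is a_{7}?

The ordinary generating function has denominator 1 - q - q^2.
Iterating the recurrence: a_0,…,a_{7} = 2, 5, 7, 12, 19, 31, 50, 81.

81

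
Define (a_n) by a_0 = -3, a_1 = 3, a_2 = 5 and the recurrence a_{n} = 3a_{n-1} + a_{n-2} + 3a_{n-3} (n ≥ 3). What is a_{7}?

The ordinary generating function has denominator 1 - 3t - t^2 - 3t^3.
Iterating the recurrence: a_0,…,a_{7} = -3, 3, 5, 9, 41, 147, 509, 1797.

1797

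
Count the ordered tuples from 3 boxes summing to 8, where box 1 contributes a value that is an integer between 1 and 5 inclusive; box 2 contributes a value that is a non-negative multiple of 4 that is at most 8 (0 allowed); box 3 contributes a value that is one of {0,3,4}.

4

The generating function for the choices is (y + y² + y³ + y⁴ + y⁵)·(1 + y⁴ + y⁸)·(1 + y³ + y⁴); the count is [y⁸].
(y + y² + y³ + y⁴ + y⁵) has coefficients 0,1,1,1,1,1 for degrees 0…5.
(1 + y⁴ + y⁸) has coefficients 1,0,0,0,1,0,0,0,1 for degrees 0…8.
Finally multiplying by (1 + y³ + y⁴), the product of all factors after the first has coefficients 1,0,0,1,2,0,0,1,2 for degrees 0…8.
[y⁸] = 1·1 + 1·0 + 1·0 + 1·2 + 1·1 = 4.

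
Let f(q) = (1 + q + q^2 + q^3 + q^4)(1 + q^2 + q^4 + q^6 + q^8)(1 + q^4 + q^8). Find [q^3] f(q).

(1 + q + q^2 + q^3 + q^4) has coefficients 1,1,1,1 for degrees 0…3.
(1 + q^2 + q^4 + q^6 + q^8) has coefficients 1,0,1,0 for degrees 0…3.
Finally multiplying by (1 + q^4 + q^8), the product of all factors after the first has coefficients 1,0,1,0 for degrees 0…3.
[q^3] = 1·0 + 1·1 + 1·0 + 1·1 = 2.

2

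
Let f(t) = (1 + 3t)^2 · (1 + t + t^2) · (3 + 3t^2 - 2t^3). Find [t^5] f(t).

(1 + 3t)^2 has coefficients 1,6,9 for degrees 0…2.
(1 + t + t^2) has coefficients 1,1,1,0,0,0 for degrees 0…5.
Finally multiplying by (3 + 3t^2 - 2t^3), the product of all factors after the first has coefficients 3,3,6,1,1,-2 for degrees 0…5.
[t^5] = 1·(-2) + 6·1 + 9·1 = 13.

13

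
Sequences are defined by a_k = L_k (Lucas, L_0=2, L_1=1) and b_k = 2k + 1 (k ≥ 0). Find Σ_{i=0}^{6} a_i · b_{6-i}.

This is [x^6] in the product of the two ordinary generating functions.
Σ = 2·13 + 1·11 + 3·9 + 4·7 + 7·5 + 11·3 + 18·1 = 178.

178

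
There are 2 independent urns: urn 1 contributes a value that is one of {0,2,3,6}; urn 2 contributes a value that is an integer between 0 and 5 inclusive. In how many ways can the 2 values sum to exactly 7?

3

The generating function for the choices is (1 + y² + y³ + y⁶)·(1 + y + y² + y³ + y⁴ + y⁵); the count is [y⁷].
(1 + y² + y³ + y⁶) has coefficients 1,0,1,1,0,0,1 for degrees 0…6.
(1 + y + y² + y³ + y⁴ + y⁵) has coefficients 1,1,1,1,1,1,0,0 for degrees 0…7.
[y⁷] = 1·0 + 1·1 + 1·1 + 1·1 = 3.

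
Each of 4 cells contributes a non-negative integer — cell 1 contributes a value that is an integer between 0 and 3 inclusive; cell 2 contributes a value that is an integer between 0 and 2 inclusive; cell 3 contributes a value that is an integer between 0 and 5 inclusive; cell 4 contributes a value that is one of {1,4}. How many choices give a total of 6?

The generating function for the choices is (1 + t + t^2 + t^3)·(1 + t + t^2)·(1 + t + t^2 + t^3 + t^4 + t^5)·(t + t^4); the count is [t^6].
(1 + t + t^2 + t^3) has coefficients 1,1,1,1 for degrees 0…3.
(1 + t + t^2) has coefficients 1,1,1,0,0,0,0 for degrees 0…6.
Multiplying by (1 + t + t^2 + t^3 + t^4 + t^5) gives running coefficients 1,2,3,3,3,3,2 for degrees 0…6.
Finally multiplying by (t + t^4), the product of all factors after the first has coefficients 0,1,2,3,4,5,6 for degrees 0…6.
[t^6] = 1·6 + 1·5 + 1·4 + 1·3 = 18.

18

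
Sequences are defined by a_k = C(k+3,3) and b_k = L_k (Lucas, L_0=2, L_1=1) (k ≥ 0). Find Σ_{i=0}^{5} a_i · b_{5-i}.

Write out a_i and b_{5-i} for i = 0,…,5 and sum the products.
Σ = 1·11 + 4·7 + 10·4 + 20·3 + 35·1 + 56·2 = 286.

286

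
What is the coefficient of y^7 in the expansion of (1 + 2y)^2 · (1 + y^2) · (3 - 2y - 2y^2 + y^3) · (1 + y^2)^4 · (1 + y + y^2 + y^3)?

65

(1 + 2y)^2 has coefficients 1,4,4 for degrees 0…2.
(1 + y^2) has coefficients 1,0,1,0,0,0,0,0 for degrees 0…7.
Multiplying by (3 - 2y - 2y^2 + y^3) gives running coefficients 3,-2,1,-1,-2,1,0,0 for degrees 0…7.
Multiplying by (1 + y^2)^4 gives running coefficients 3,-2,13,-9,20,-15,10,-10 for degrees 0…7.
Finally multiplying by (1 + y + y^2 + y^3), the product of all factors after the first has coefficients 3,1,14,5,22,9,6,5 for degrees 0…7.
[y^7] = 1·5 + 4·6 + 4·9 = 65.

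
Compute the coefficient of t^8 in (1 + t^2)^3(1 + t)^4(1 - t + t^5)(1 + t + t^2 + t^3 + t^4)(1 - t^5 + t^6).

(1 + t^2)^3 has coefficients 1,0,3,0,3,0,1 for degrees 0…6.
(1 + t)^4 has coefficients 1,4,6,4,1,0,0,0,0 for degrees 0…8.
Multiplying by (1 - t + t^5) gives running coefficients 1,3,2,-2,-3,0,4,6,4 for degrees 0…8.
Multiplying by (1 + t + t^2 + t^3 + t^4) gives running coefficients 1,4,6,4,1,0,1,5,11 for degrees 0…8.
Finally multiplying by (1 - t^5 + t^6), the product of all factors after the first has coefficients 1,4,6,4,1,-1,-2,3,13 for degrees 0…8.
[t^8] = 1·13 + 3·(-2) + 3·1 + 1·6 = 16.

16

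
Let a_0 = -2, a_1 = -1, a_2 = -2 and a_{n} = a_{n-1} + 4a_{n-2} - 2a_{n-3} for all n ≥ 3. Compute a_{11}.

The ordinary generating function has denominator 1 - q - 4q^2 + 2q^3.
Iterating the recurrence: a_0,…,a_{11} = -2, -1, -2, -2, -8, -12, -40, -72, -208, -416, -1104, -2352.

-2352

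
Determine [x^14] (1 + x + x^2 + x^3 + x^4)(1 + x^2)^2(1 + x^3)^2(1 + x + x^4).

(1 + x + x^2 + x^3 + x^4) has coefficients 1,1,1,1,1 for degrees 0…4.
(1 + x^2)^2 has coefficients 1,0,2,0,1,0,0,0,0,0,0,0,0,0,0 for degrees 0…14.
Multiplying by (1 + x^3)^2 gives running coefficients 1,0,2,2,1,4,1,2,2,0,1,0,0,0,0 for degrees 0…14.
Finally multiplying by (1 + x + x^4), the product of all factors after the first has coefficients 1,1,2,4,4,5,7,5,5,6,2,3,2,0,1 for degrees 0…14.
[x^14] = 1·1 + 1·0 + 1·2 + 1·3 + 1·2 = 8.

8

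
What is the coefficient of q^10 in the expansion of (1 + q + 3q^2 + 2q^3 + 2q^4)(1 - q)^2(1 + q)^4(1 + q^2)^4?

-42

(1 + q + 3q^2 + 2q^3 + 2q^4) has coefficients 1,1,3,2,2 for degrees 0…4.
(1 - q)^2 has coefficients 1,-2,1,0,0,0,0,0,0,0,0 for degrees 0…10.
Multiplying by (1 + q)^4 gives running coefficients 1,2,-1,-4,-1,2,1,0,0,0,0 for degrees 0…10.
Finally multiplying by (1 + q^2)^4, the product of all factors after the first has coefficients 1,2,3,4,1,-2,-5,-8,-5,-2,1 for degrees 0…10.
[q^10] = 1·1 + 1·(-2) + 3·(-5) + 2·(-8) + 2·(-5) = -42.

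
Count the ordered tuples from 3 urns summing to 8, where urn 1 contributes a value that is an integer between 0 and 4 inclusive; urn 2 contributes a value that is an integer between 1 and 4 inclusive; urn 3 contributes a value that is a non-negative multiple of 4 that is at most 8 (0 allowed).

The generating function for the choices is (1 + x + x^2 + x^3 + x^4)·(x + x^2 + x^3 + x^4)·(1 + x^4 + x^8); the count is [x^8].
(1 + x + x^2 + x^3 + x^4) has coefficients 1,1,1,1,1 for degrees 0…4.
(x + x^2 + x^3 + x^4) has coefficients 0,1,1,1,1,0,0,0,0 for degrees 0…8.
Finally multiplying by (1 + x^4 + x^8), the product of all factors after the first has coefficients 0,1,1,1,1,1,1,1,1 for degrees 0…8.
[x^8] = 1·1 + 1·1 + 1·1 + 1·1 + 1·1 = 5.

5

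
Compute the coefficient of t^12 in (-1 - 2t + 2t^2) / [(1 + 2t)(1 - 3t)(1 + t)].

Partial fractions give a closed form: a_n = (2/5)·(-2)^n + (-13/20)·3^n + (-3/4)·(-1)^n.
At n = 12: a_12 = -343799.

-343799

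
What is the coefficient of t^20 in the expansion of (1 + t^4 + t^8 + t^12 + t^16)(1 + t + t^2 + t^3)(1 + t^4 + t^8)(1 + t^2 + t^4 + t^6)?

(1 + t^4 + t^8 + t^12 + t^16) has coefficients 1,0,0,0,1,0,0,0,1,0,0,0,1,0,0,0,1 for degrees 0…16.
(1 + t + t^2 + t^3) has coefficients 1,1,1,1,0,0,0,0,0,0,0,0,0,0,0,0,0,0,0,0,0 for degrees 0…20.
Multiplying by (1 + t^4 + t^8) gives running coefficients 1,1,1,1,1,1,1,1,1,1,1,1,0,0,0,0,0,0,0,0,0 for degrees 0…20.
Finally multiplying by (1 + t^2 + t^4 + t^6), the product of all factors after the first has coefficients 1,1,2,2,3,3,4,4,4,4,4,4,3,3,2,2,1,1,0,0,0 for degrees 0…20.
[t^20] = 1·0 + 1·1 + 1·3 + 1·4 + 1·3 = 11.

11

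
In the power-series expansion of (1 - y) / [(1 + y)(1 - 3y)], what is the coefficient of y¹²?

265721

The denominator gives the recurrence a_n = 2a_(n−1) + 3a_(n−2) for n ≥ 2; the numerator fixes a_0 = 1, a_1 = 1.
Iterating: 1, 1, 5, 13, 41, 121, 365, 1093, 3281, 9841, 29525, 88573, 265721, so a_12 = 265721.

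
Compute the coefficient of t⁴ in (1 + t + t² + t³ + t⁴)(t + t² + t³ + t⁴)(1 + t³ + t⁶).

5

(1 + t + t² + t³ + t⁴) has coefficients 1,1,1,1,1 for degrees 0…4.
(t + t² + t³ + t⁴) has coefficients 0,1,1,1,1 for degrees 0…4.
Finally multiplying by (1 + t³ + t⁶), the product of all factors after the first has coefficients 0,1,1,1,2 for degrees 0…4.
[t⁴] = 1·2 + 1·1 + 1·1 + 1·1 + 1·0 = 5.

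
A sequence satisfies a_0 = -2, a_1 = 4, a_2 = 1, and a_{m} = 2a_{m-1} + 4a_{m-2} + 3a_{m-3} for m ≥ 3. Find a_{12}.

734758

The ordinary generating function has denominator 1 - 2q - 4q^2 - 3q^3.
Iterating the recurrence: a_0,…,a_{12} = -2, 4, 1, 12, 40, 131, 458, 1560, 5345, 18304, 62668, 214587, 734758.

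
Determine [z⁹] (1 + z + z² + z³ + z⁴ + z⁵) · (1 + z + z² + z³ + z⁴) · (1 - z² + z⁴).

3

(1 + z + z² + z³ + z⁴ + z⁵) has coefficients 1,1,1,1,1,1 for degrees 0…5.
(1 + z + z² + z³ + z⁴) has coefficients 1,1,1,1,1,0,0,0,0,0 for degrees 0…9.
Finally multiplying by (1 - z² + z⁴), the product of all factors after the first has coefficients 1,1,0,0,1,0,0,1,1,0 for degrees 0…9.
[z⁹] = 1·0 + 1·1 + 1·1 + 1·0 + 1·0 + 1·1 = 3.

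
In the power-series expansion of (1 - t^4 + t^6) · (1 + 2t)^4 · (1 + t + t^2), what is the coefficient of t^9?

(1 - t^4 + t^6) has coefficients 1,0,0,0,-1,0,1 for degrees 0…6.
(1 + 2t)^4 has coefficients 1,8,24,32,16,0,0,0,0,0 for degrees 0…9.
Finally multiplying by (1 + t + t^2), the product of all factors after the first has coefficients 1,9,33,64,72,48,16,0,0,0 for degrees 0…9.
[t^9] = 1·0 − 1·48 + 1·64 = 16.

16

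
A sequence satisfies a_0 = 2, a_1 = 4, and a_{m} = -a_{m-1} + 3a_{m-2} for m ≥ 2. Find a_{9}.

The ordinary generating function has denominator 1 + q - 3q^2.
Iterating the recurrence: a_0,…,a_{9} = 2, 4, 2, 10, -4, 34, -46, 148, -286, 730.

730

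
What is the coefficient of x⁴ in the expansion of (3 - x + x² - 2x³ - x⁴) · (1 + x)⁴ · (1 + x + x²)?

19

(3 - x + x² - 2x³ - x⁴) has coefficients 3,-1,1,-2,-1 for degrees 0…4.
(1 + x)⁴ has coefficients 1,4,6,4,1 for degrees 0…4.
Finally multiplying by (1 + x + x²), the product of all factors after the first has coefficients 1,5,11,14,11 for degrees 0…4.
[x⁴] = 3·11 − 1·14 + 1·11 − 2·5 − 1·1 = 19.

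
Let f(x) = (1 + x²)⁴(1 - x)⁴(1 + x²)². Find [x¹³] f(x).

(1 + x²)⁴ has coefficients 1,0,4,0,6,0,4,0,1 for degrees 0…8.
(1 - x)⁴ has coefficients 1,-4,6,-4,1,0,0,0,0,0,0,0,0,0 for degrees 0…13.
Finally multiplying by (1 + x²)², the product of all factors after the first has coefficients 1,-4,8,-12,14,-12,8,-4,1,0,0,0,0,0 for degrees 0…13.
[x¹³] = 1·0 + 4·0 + 6·0 + 4·(-4) + 1·(-12) = -28.

-28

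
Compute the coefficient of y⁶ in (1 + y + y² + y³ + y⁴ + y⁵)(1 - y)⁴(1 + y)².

-1

(1 + y + y² + y³ + y⁴ + y⁵) has coefficients 1,1,1,1,1,1 for degrees 0…5.
(1 - y)⁴ has coefficients 1,-4,6,-4,1,0,0 for degrees 0…6.
Finally multiplying by (1 + y)², the product of all factors after the first has coefficients 1,-2,-1,4,-1,-2,1 for degrees 0…6.
[y⁶] = 1·1 + 1·(-2) + 1·(-1) + 1·4 + 1·(-1) + 1·(-2) = -1.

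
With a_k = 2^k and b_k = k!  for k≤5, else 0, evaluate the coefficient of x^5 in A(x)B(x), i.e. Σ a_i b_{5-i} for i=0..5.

The convolution is the x^5 coefficient of A(x)B(x).
Σ = 1·120 + 2·24 + 4·6 + 8·2 + 16·1 + 32·1 = 256.

256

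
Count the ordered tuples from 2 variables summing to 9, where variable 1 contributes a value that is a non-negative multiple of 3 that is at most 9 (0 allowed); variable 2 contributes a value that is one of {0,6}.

The generating function for the choices is (1 + z³ + z⁶ + z⁹)·(1 + z⁶); the count is [z⁹].
(1 + z³ + z⁶ + z⁹) has coefficients 1,0,0,1,0,0,1,0,0,1 for degrees 0…9.
(1 + z⁶) has coefficients 1,0,0,0,0,0,1,0,0,0 for degrees 0…9.
[z⁹] = 1·0 + 1·1 + 1·0 + 1·1 = 2.

2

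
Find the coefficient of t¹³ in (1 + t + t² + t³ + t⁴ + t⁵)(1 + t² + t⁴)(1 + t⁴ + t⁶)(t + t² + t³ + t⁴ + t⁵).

(1 + t + t² + t³ + t⁴ + t⁵) has coefficients 1,1,1,1,1,1 for degrees 0…5.
(1 + t² + t⁴) has coefficients 1,0,1,0,1,0,0,0,0,0,0,0,0,0 for degrees 0…13.
Multiplying by (1 + t⁴ + t⁶) gives running coefficients 1,0,1,0,2,0,2,0,2,0,1,0,0,0 for degrees 0…13.
Finally multiplying by (t + t² + t³ + t⁴ + t⁵), the product of all factors after the first has coefficients 0,1,1,2,2,4,3,5,4,6,4,5,3,3 for degrees 0…13.
[t¹³] = 1·3 + 1·3 + 1·5 + 1·4 + 1·6 + 1·4 = 25.

25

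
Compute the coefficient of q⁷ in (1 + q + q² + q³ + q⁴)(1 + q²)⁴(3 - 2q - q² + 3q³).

(1 + q + q² + q³ + q⁴) has coefficients 1,1,1,1,1 for degrees 0…4.
(1 + q²)⁴ has coefficients 1,0,4,0,6,0,4,0 for degrees 0…7.
Finally multiplying by (3 - 2q - q² + 3q³), the product of all factors after the first has coefficients 3,-2,11,-5,14,0,6,10 for degrees 0…7.
[q⁷] = 1·10 + 1·6 + 1·0 + 1·14 + 1·(-5) = 25.

25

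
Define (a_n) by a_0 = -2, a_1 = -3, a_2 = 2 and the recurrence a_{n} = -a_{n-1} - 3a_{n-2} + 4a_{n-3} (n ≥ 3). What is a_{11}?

1540

The ordinary generating function has denominator 1 + x + 3x^2 - 4x^3.
Iterating the recurrence: a_0,…,a_{11} = -2, -3, 2, -1, -17, 28, 19, -171, 226, 363, -1725, 1540.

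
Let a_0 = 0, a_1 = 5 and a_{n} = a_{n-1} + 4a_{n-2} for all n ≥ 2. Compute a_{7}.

The ordinary generating function has denominator 1 - y - 4y^2.
Iterating the recurrence: a_0,…,a_{7} = 0, 5, 5, 25, 45, 145, 325, 905.

905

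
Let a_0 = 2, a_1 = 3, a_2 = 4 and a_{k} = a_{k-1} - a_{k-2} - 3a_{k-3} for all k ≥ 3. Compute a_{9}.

The ordinary generating function has denominator 1 - y + y^2 + 3y^3.
Iterating the recurrence: a_0,…,a_{9} = 2, 3, 4, -5, -18, -25, 8, 87, 154, 43.

43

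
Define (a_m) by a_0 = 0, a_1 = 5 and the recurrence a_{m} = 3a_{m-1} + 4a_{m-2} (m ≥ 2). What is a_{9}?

262145

The ordinary generating function has denominator 1 - 3t - 4t^2.
Iterating the recurrence: a_0,…,a_{9} = 0, 5, 15, 65, 255, 1025, 4095, 16385, 65535, 262145.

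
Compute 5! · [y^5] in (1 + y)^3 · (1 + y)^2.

The EGF product rule gives c_5 = Σ_{k_1+k_2=5} C(5; k_1,k_2) · ∏ g_i(k_i), where (1+y)^3 gives the falling factorial (3)_k; (1+y)^2 gives the falling factorial (2)_k.
g_1(k) for k = 0…5: 1, 3, 6, 6, 0, 0.
g_2(k) for k = 0…5: 1, 2, 2, 0, 0, 0.
c_5 = Σ_k C(5,k)·g_1(k)·g_2(5−k) = 10·6·2 = 120.

120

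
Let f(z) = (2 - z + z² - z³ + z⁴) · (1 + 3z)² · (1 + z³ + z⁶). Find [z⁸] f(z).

10

(2 - z + z² - z³ + z⁴) has coefficients 2,-1,1,-1,1 for degrees 0…4.
(1 + 3z)² has coefficients 1,6,9,0,0,0,0,0,0 for degrees 0…8.
Finally multiplying by (1 + z³ + z⁶), the product of all factors after the first has coefficients 1,6,9,1,6,9,1,6,9 for degrees 0…8.
[z⁸] = 2·9 − 1·6 + 1·1 − 1·9 + 1·6 = 10.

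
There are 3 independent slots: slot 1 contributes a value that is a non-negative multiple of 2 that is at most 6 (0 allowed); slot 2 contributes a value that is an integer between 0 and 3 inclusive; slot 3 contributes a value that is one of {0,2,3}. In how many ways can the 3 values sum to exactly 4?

The generating function for the choices is (1 + t^2 + t^4 + t^6)·(1 + t + t^2 + t^3)·(1 + t^2 + t^3); the count is [t^4].
(1 + t^2 + t^4 + t^6) has coefficients 1,0,1,0,1 for degrees 0…4.
(1 + t + t^2 + t^3) has coefficients 1,1,1,1,0 for degrees 0…4.
Finally multiplying by (1 + t^2 + t^3), the product of all factors after the first has coefficients 1,1,2,3,2 for degrees 0…4.
[t^4] = 1·2 + 1·2 + 1·1 = 5.

5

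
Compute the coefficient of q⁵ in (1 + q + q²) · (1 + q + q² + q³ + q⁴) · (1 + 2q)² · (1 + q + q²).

(1 + q + q²) has coefficients 1,1,1 for degrees 0…2.
(1 + q + q² + q³ + q⁴) has coefficients 1,1,1,1,1,0 for degrees 0…5.
Multiplying by (1 + 2q)² gives running coefficients 1,5,9,9,9,8 for degrees 0…5.
Finally multiplying by (1 + q + q²), the product of all factors after the first has coefficients 1,6,15,23,27,26 for degrees 0…5.
[q⁵] = 1·26 + 1·27 + 1·23 = 76.

76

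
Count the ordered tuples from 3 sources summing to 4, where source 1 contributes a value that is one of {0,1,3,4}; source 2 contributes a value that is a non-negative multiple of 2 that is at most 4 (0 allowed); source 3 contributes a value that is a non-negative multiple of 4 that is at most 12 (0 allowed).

3

The generating function for the choices is (1 + y + y^3 + y^4)·(1 + y^2 + y^4)·(1 + y^4 + y^8 + y^12); the count is [y^4].
(1 + y + y^3 + y^4) has coefficients 1,1,0,1,1 for degrees 0…4.
(1 + y^2 + y^4) has coefficients 1,0,1,0,1 for degrees 0…4.
Finally multiplying by (1 + y^4 + y^8 + y^12), the product of all factors after the first has coefficients 1,0,1,0,2 for degrees 0…4.
[y^4] = 1·2 + 1·0 + 1·0 + 1·1 = 3.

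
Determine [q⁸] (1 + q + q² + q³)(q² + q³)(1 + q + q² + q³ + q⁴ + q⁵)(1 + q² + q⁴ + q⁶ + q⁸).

21

(1 + q + q² + q³) has coefficients 1,1,1,1 for degrees 0…3.
(q² + q³) has coefficients 0,0,1,1,0,0,0,0,0 for degrees 0…8.
Multiplying by (1 + q + q² + q³ + q⁴ + q⁵) gives running coefficients 0,0,1,2,2,2,2,2,1 for degrees 0…8.
Finally multiplying by (1 + q² + q⁴ + q⁶ + q⁸), the product of all factors after the first has coefficients 0,0,1,2,3,4,5,6,6 for degrees 0…8.
[q⁸] = 1·6 + 1·6 + 1·5 + 1·4 = 21.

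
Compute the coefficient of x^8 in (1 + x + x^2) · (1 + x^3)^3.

3

(1 + x + x^2) has coefficients 1,1,1 for degrees 0…2.
(1 + x^3)^3 has coefficients 1,0,0,3,0,0,3,0,0 for degrees 0…8.
[x^8] = 1·0 + 1·0 + 1·3 = 3.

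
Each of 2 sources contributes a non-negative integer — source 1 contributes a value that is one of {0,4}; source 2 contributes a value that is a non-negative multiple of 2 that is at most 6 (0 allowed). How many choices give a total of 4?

2

The generating function for the choices is (1 + y⁴)·(1 + y² + y⁴ + y⁶); the count is [y⁴].
(1 + y⁴) has coefficients 1,0,0,0,1 for degrees 0…4.
(1 + y² + y⁴ + y⁶) has coefficients 1,0,1,0,1 for degrees 0…4.
[y⁴] = 1·1 + 1·1 = 2.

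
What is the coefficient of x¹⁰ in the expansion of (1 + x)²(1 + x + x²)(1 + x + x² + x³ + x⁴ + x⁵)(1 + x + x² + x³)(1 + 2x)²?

(1 + x)² has coefficients 1,2,1 for degrees 0…2.
(1 + x + x²) has coefficients 1,1,1,0,0,0,0,0,0,0,0 for degrees 0…10.
Multiplying by (1 + x + x² + x³ + x⁴ + x⁵) gives running coefficients 1,2,3,3,3,3,2,1,0,0,0 for degrees 0…10.
Multiplying by (1 + x + x² + x³) gives running coefficients 1,3,6,9,11,12,11,9,6,3,1 for degrees 0…10.
Finally multiplying by (1 + 2x)², the product of all factors after the first has coefficients 1,7,22,45,71,92,103,101,86,63,37 for degrees 0…10.
[x¹⁰] = 1·37 + 2·63 + 1·86 = 249.

249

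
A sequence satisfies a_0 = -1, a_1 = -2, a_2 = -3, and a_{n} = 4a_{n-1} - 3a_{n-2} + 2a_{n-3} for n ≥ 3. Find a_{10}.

The ordinary generating function has denominator 1 - 4q + 3q^2 - 2q^3.
Iterating the recurrence: a_0,…,a_{10} = -1, -2, -3, -8, -27, -90, -295, -964, -3151, -10302, -33683.

-33683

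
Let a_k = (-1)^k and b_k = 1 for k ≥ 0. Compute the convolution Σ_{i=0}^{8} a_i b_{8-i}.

The convolution is the x^8 coefficient of A(x)B(x).
Σ = 1·1 − 1·1 + 1·1 − 1·1 + 1·1 − 1·1 + 1·1 − 1·1 + 1·1 = 1.

1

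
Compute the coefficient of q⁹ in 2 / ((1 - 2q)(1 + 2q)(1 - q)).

682

Partial fractions give a closed form: a_n = (2)·2^n + (2/3)·(-2)^n + (-2/3)·1^n.
At n = 9: a_9 = 682.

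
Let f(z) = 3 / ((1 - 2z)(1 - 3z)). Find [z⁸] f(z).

The denominator gives the recurrence a_n = 5a_(n−1) − 6a_(n−2) for n ≥ 2; the numerator fixes a_0 = 3, a_1 = 15.
Iterating: 3, 15, 57, 195, 633, 1995, 6177, 18915, 57513, so a_8 = 57513.

57513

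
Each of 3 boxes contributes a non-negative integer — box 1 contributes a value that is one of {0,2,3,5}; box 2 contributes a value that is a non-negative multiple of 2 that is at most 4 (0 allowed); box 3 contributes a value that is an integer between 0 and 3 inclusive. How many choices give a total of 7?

The generating function for the choices is (1 + q^2 + q^3 + q^5)·(1 + q^2 + q^4)·(1 + q + q^2 + q^3); the count is [q^7].
(1 + q^2 + q^3 + q^5) has coefficients 1,0,1,1,0,1 for degrees 0…5.
(1 + q^2 + q^4) has coefficients 1,0,1,0,1,0,0,0 for degrees 0…7.
Finally multiplying by (1 + q + q^2 + q^3), the product of all factors after the first has coefficients 1,1,2,2,2,2,1,1 for degrees 0…7.
[q^7] = 1·1 + 1·2 + 1·2 + 1·2 = 7.

7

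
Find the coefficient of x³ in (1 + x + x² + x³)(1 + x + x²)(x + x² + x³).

6

(1 + x + x² + x³) has coefficients 1,1,1,1 for degrees 0…3.
(1 + x + x²) has coefficients 1,1,1,0 for degrees 0…3.
Finally multiplying by (x + x² + x³), the product of all factors after the first has coefficients 0,1,2,3 for degrees 0…3.
[x³] = 1·3 + 1·2 + 1·1 + 1·0 = 6.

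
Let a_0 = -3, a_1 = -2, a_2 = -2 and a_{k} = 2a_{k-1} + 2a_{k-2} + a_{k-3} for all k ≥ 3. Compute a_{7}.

The ordinary generating function has denominator 1 - 2t - 2t^2 - t^3.
Iterating the recurrence: a_0,…,a_{7} = -3, -2, -2, -11, -28, -80, -227, -642.

-642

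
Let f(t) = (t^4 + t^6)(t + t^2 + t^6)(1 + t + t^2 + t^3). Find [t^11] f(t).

2

(t^4 + t^6) has coefficients 0,0,0,0,1,0,1 for degrees 0…6.
(t + t^2 + t^6) has coefficients 0,1,1,0,0,0,1,0,0,0,0,0 for degrees 0…11.
Finally multiplying by (1 + t + t^2 + t^3), the product of all factors after the first has coefficients 0,1,2,2,2,1,1,1,1,1,0,0 for degrees 0…11.
[t^11] = 1·1 + 1·1 = 2.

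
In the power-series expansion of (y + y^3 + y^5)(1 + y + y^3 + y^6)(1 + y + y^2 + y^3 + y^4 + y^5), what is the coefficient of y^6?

8

(y + y^3 + y^5) has coefficients 0,1,0,1,0,1 for degrees 0…5.
(1 + y + y^3 + y^6) has coefficients 1,1,0,1,0,0,1 for degrees 0…6.
Finally multiplying by (1 + y + y^2 + y^3 + y^4 + y^5), the product of all factors after the first has coefficients 1,2,2,3,3,3,3 for degrees 0…6.
[y^6] = 1·3 + 1·3 + 1·2 = 8.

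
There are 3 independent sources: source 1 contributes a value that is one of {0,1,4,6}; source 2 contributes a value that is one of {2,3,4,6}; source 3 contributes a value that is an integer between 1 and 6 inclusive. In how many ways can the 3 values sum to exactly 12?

9

The generating function for the choices is (1 + z + z^4 + z^6)·(z^2 + z^3 + z^4 + z^6)·(z + z^2 + z^3 + z^4 + z^5 + z^6); the count is [z^12].
(1 + z + z^4 + z^6) has coefficients 1,1,0,0,1,0,1 for degrees 0…6.
(z^2 + z^3 + z^4 + z^6) has coefficients 0,0,1,1,1,0,1,0,0,0,0,0,0 for degrees 0…12.
Finally multiplying by (z + z^2 + z^3 + z^4 + z^5 + z^6), the product of all factors after the first has coefficients 0,0,0,1,2,3,3,4,4,3,2,1,1 for degrees 0…12.
[z^12] = 1·1 + 1·1 + 1·4 + 1·3 = 9.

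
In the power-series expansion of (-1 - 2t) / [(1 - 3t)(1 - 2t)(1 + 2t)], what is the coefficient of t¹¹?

The denominator gives the recurrence a_n = 3a_(n−1) + 4a_(n−2) − 12a_(n−3) for n ≥ 3; the numerator fixes a_0 = -1, a_1 = -5, a_2 = -19.
Iterating: -1, -5, -19, -65, -211, -665, -2059, -6305, -19171, -58025, -175099, -527345, so a_11 = -527345.

-527345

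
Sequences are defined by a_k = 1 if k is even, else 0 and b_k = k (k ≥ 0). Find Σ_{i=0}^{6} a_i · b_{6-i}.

12

Write out a_i and b_{6-i} for i = 0,…,6 and sum the products.
Σ = 1·6 + 0·5 + 1·4 + 0·3 + 1·2 + 0·1 + 1·0 = 12.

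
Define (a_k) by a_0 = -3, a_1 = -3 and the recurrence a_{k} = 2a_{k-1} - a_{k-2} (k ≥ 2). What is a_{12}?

The ordinary generating function has denominator 1 - 2q + q^2.
Iterating the recurrence: a_0,…,a_{12} = -3, -3, -3, -3, -3, -3, -3, -3, -3, -3, -3, -3, -3.

-3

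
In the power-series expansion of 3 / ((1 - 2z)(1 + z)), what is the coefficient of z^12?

8193

Partial fractions give a closed form: a_n = (2)·2^n + (1)·(-1)^n.
At n = 12: a_12 = 8193.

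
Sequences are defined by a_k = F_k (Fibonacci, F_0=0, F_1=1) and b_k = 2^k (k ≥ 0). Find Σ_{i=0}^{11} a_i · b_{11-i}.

3719

Write out a_i and b_{11-i} for i = 0,…,11 and sum the products.
Σ = 0·2048 + 1·1024 + 1·512 + 2·256 + 3·128 + 5·64 + 8·32 + 13·16 + 21·8 + 34·4 + 55·2 + 89·1 = 3719.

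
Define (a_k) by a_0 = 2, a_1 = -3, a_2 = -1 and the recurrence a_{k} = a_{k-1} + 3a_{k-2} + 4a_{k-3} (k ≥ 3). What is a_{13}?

-84339

The ordinary generating function has denominator 1 - y - 3y^2 - 4y^3.
Iterating the recurrence: a_0,…,a_{13} = 2, -3, -1, -2, -17, -27, -86, -235, -601, -1650, -4393, -11747, -31526, -84339.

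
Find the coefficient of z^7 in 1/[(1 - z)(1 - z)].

8

The denominator gives the recurrence a_n = 2a_(n−1) − a_(n−2) for n ≥ 2; the numerator fixes a_0 = 1, a_1 = 2.
Iterating: 1, 2, 3, 4, 5, 6, 7, 8, so a_7 = 8.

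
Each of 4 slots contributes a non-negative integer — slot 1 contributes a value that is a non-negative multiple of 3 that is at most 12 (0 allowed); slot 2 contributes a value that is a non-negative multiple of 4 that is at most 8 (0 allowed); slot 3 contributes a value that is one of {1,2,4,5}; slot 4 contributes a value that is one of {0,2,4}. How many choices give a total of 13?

The generating function for the choices is (1 + t^3 + t^6 + t^9 + t^12)·(1 + t^4 + t^8)·(t + t^2 + t^4 + t^5)·(1 + t^2 + t^4); the count is [t^13].
(1 + t^3 + t^6 + t^9 + t^12) has coefficients 1,0,0,1,0,0,1,0,0,1,0,0,1 for degrees 0…12.
(1 + t^4 + t^8) has coefficients 1,0,0,0,1,0,0,0,1,0,0,0,0,0 for degrees 0…13.
Multiplying by (t + t^2 + t^4 + t^5) gives running coefficients 0,1,1,0,1,2,1,0,1,2,1,0,1,1 for degrees 0…13.
Finally multiplying by (1 + t^2 + t^4), the product of all factors after the first has coefficients 0,1,1,1,2,3,3,2,3,4,3,2,3,3 for degrees 0…13.
[t^13] = 1·3 + 1·3 + 1·2 + 1·2 + 1·1 = 11.

11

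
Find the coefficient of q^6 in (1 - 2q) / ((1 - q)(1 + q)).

Partial fractions give a closed form: a_n = (-1/2)·1^n + (3/2)·(-1)^n.
At n = 6: a_6 = 1.

1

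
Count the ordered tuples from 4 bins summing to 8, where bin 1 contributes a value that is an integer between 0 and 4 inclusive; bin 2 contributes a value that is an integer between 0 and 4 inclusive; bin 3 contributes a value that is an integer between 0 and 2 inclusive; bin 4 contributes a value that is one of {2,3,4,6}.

43

The generating function for the choices is (1 + z + z^2 + z^3 + z^4)·(1 + z + z^2 + z^3 + z^4)·(1 + z + z^2)·(z^2 + z^3 + z^4 + z^6); the count is [z^8].
(1 + z + z^2 + z^3 + z^4) has coefficients 1,1,1,1,1 for degrees 0…4.
(1 + z + z^2 + z^3 + z^4) has coefficients 1,1,1,1,1,0,0,0,0 for degrees 0…8.
Multiplying by (1 + z + z^2) gives running coefficients 1,2,3,3,3,2,1,0,0 for degrees 0…8.
Finally multiplying by (z^2 + z^3 + z^4 + z^6), the product of all factors after the first has coefficients 0,0,1,3,6,8,10,10,9 for degrees 0…8.
[z^8] = 1·9 + 1·10 + 1·10 + 1·8 + 1·6 = 43.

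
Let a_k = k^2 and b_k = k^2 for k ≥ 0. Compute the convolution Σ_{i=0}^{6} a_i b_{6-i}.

Write out a_i and b_{6-i} for i = 0,…,6 and sum the products.
Σ = 0·36 + 1·25 + 4·16 + 9·9 + 16·4 + 25·1 + 36·0 = 259.

259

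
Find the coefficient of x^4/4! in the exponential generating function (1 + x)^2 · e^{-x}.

The EGF product rule gives c_4 = Σ_{k_1+k_2=4} C(4; k_1,k_2) · ∏ g_i(k_i), where (1+x)^2 gives the falling factorial (2)_k; e^{-x} gives (-1)^k.
g_1(k) for k = 0…4: 1, 2, 2, 0, 0.
g_2(k) for k = 0…4: 1, -1, 1, -1, 1.
c_4 = Σ_k C(4,k)·g_1(k)·g_2(4−k) = 1·1·1 + 4·2·(-1) + 6·2·1 = 1 − 8 + 12 = 5.

5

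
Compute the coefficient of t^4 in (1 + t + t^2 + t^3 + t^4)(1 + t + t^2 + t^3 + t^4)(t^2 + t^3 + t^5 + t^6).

5

(1 + t + t^2 + t^3 + t^4) has coefficients 1,1,1,1,1 for degrees 0…4.
(1 + t + t^2 + t^3 + t^4) has coefficients 1,1,1,1,1 for degrees 0…4.
Finally multiplying by (t^2 + t^3 + t^5 + t^6), the product of all factors after the first has coefficients 0,0,1,2,2 for degrees 0…4.
[t^4] = 1·2 + 1·2 + 1·1 + 1·0 + 1·0 = 5.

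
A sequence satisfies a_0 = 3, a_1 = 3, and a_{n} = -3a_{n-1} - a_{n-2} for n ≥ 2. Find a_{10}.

-28047

The ordinary generating function has denominator 1 + 3y + y^2.
Iterating the recurrence: a_0,…,a_{10} = 3, 3, -12, 33, -87, 228, -597, 1563, -4092, 10713, -28047.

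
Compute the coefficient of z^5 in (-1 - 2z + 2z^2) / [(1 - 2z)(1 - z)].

-95

The denominator gives the recurrence a_n = 3a_(n−1) − 2a_(n−2) for n ≥ 3; the numerator fixes a_0 = -1, a_1 = -5, a_2 = -11.
Iterating: -1, -5, -11, -23, -47, -95, so a_5 = -95.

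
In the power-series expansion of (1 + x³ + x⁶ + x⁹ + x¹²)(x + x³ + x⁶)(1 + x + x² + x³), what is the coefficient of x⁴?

(1 + x³ + x⁶ + x⁹ + x¹²) has coefficients 1,0,0,1,0 for degrees 0…4.
(x + x³ + x⁶) has coefficients 0,1,0,1,0 for degrees 0…4.
Finally multiplying by (1 + x + x² + x³), the product of all factors after the first has coefficients 0,1,1,2,2 for degrees 0…4.
[x⁴] = 1·2 + 1·1 = 3.

3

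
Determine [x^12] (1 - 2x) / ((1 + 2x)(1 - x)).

Partial fractions give a closed form: a_n = (4/3)·(-2)^n + (-1/3)·1^n.
At n = 12: a_12 = 5461.

5461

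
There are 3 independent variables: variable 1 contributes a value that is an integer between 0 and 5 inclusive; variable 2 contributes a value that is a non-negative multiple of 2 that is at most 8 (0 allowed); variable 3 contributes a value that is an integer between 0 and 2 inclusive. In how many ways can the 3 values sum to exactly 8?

The generating function for the choices is (1 + q + q^2 + q^3 + q^4 + q^5)·(1 + q^2 + q^4 + q^6 + q^8)·(1 + q + q^2); the count is [q^8].
(1 + q + q^2 + q^3 + q^4 + q^5) has coefficients 1,1,1,1,1,1 for degrees 0…5.
(1 + q^2 + q^4 + q^6 + q^8) has coefficients 1,0,1,0,1,0,1,0,1 for degrees 0…8.
Finally multiplying by (1 + q + q^2), the product of all factors after the first has coefficients 1,1,2,1,2,1,2,1,2 for degrees 0…8.
[q^8] = 1·2 + 1·1 + 1·2 + 1·1 + 1·2 + 1·1 = 9.

9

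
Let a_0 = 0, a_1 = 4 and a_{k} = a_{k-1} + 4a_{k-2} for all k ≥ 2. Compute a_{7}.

724

The ordinary generating function has denominator 1 - q - 4q^2.
Iterating the recurrence: a_0,…,a_{7} = 0, 4, 4, 20, 36, 116, 260, 724.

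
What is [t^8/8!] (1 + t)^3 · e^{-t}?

The EGF product rule gives c_8 = Σ_{k_1+k_2=8} C(8; k_1,k_2) · ∏ g_i(k_i), where (1+t)^3 gives the falling factorial (3)_k; e^{-t} gives (-1)^k.
g_1(k) for k = 0…8: 1, 3, 6, 6, 0, 0, 0, 0, 0.
g_2(k) for k = 0…8: 1, -1, 1, -1, 1, -1, 1, -1, 1.
c_8 = Σ_k C(8,k)·g_1(k)·g_2(8−k) = 1·1·1 + 8·3·(-1) + 28·6·1 + 56·6·(-1) = 1 − 24 + 168 − 336 = -191.

-191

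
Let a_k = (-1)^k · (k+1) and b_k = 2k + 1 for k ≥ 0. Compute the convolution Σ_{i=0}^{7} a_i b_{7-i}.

4

This is [x^7] in the product of the two ordinary generating functions.
Σ = 1·15 − 2·13 + 3·11 − 4·9 + 5·7 − 6·5 + 7·3 − 8·1 = 4.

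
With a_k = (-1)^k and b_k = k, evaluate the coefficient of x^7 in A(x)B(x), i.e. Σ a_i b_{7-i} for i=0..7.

4

Write out a_i and b_{7-i} for i = 0,…,7 and sum the products.
Σ = 1·7 − 1·6 + 1·5 − 1·4 + 1·3 − 1·2 + 1·1 − 1·0 = 4.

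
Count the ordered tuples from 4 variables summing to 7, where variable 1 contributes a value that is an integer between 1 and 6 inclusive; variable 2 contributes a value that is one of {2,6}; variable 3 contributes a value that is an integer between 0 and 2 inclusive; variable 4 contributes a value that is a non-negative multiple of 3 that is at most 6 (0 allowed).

The generating function for the choices is (y + y² + y³ + y⁴ + y⁵ + y⁶)·(y² + y⁶)·(1 + y + y²)·(1 + y³ + y⁶); the count is [y⁷].
(y + y² + y³ + y⁴ + y⁵ + y⁶) has coefficients 0,1,1,1,1,1,1 for degrees 0…6.
(y² + y⁶) has coefficients 0,0,1,0,0,0,1,0 for degrees 0…7.
Multiplying by (1 + y + y²) gives running coefficients 0,0,1,1,1,0,1,1 for degrees 0…7.
Finally multiplying by (1 + y³ + y⁶), the product of all factors after the first has coefficients 0,0,1,1,1,1,2,2 for degrees 0…7.
[y⁷] = 1·2 + 1·1 + 1·1 + 1·1 + 1·1 + 1·0 = 6.

6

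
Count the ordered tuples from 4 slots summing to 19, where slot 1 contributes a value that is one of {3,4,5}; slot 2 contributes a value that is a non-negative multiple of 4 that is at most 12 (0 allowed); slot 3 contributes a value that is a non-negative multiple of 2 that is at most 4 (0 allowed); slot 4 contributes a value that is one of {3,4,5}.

The generating function for the choices is (t³ + t⁴ + t⁵)·(1 + t⁴ + t⁸ + t¹²)·(1 + t² + t⁴)·(t³ + t⁴ + t⁵); the count is [t¹⁹].
(t³ + t⁴ + t⁵) has coefficients 0,0,0,1,1,1 for degrees 0…5.
(1 + t⁴ + t⁸ + t¹²) has coefficients 1,0,0,0,1,0,0,0,1,0,0,0,1,0,0,0,0,0,0,0 for degrees 0…19.
Multiplying by (1 + t² + t⁴) gives running coefficients 1,0,1,0,2,0,1,0,2,0,1,0,2,0,1,0,1,0,0,0 for degrees 0…19.
Finally multiplying by (t³ + t⁴ + t⁵), the product of all factors after the first has coefficients 0,0,0,1,1,2,1,3,2,3,1,3,2,3,1,3,2,3,1,2 for degrees 0…19.
[t¹⁹] = 1·2 + 1·3 + 1·1 = 6.

6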